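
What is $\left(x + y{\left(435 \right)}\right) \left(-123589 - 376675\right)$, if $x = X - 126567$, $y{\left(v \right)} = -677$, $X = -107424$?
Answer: $117395952352$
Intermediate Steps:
$x = -233991$ ($x = -107424 - 126567 = -233991$)
$\left(x + y{\left(435 \right)}\right) \left(-123589 - 376675\right) = \left(-233991 - 677\right) \left(-123589 - 376675\right) = \left(-234668\right) \left(-500264\right) = 117395952352$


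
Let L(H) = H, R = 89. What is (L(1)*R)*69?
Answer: 6141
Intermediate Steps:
(L(1)*R)*69 = (1*89)*69 = 89*69 = 6141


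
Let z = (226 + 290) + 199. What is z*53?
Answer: 37895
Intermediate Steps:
z = 715 (z = 516 + 199 = 715)
z*53 = 715*53 = 37895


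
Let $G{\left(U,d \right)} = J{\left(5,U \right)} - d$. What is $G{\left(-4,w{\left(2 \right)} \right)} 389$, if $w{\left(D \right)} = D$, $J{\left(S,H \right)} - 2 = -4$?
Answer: $-1556$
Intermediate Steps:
$J{\left(S,H \right)} = -2$ ($J{\left(S,H \right)} = 2 - 4 = -2$)
$G{\left(U,d \right)} = -2 - d$
$G{\left(-4,w{\left(2 \right)} \right)} 389 = \left(-2 - 2\right) 389 = \left(-4\right) 389 = -1556$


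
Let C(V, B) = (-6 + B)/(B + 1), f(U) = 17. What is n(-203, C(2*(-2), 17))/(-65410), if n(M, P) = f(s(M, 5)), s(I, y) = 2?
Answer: -17/65410 ≈ -0.00025990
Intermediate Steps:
C(V, B) = (-6 + B)/(1 + B)
n(M, P) = 17
n(-203, C(2*(-2), 17))/(-65410) = 17/(-65410) = 17*(-1/65410) = -17/65410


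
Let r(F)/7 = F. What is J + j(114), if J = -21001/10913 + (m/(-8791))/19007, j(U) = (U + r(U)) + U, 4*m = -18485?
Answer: 7469439788529881/7293836121124 ≈ 1024.1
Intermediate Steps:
m = -18485/4 (m = (¼)*(-18485) = -18485/4 ≈ -4621.3)
r(F) = 7*F
j(U) = 9*U (j(U) = (U + 7*U) + U = 8*U + U = 9*U)
J = -14036071743343/7293836121124 (J = -21001/10913 - 18485/4/(-8791)/19007 = -21001*1/10913 - 18485/4*(-1/8791)*(1/19007) = -21001/10913 + (18485/35164)*(1/19007) = -21001/10913 + 18485/668362148 = -14036071743343/7293836121124 ≈ -1.9244)
J + j(114) = -14036071743343/7293836121124 + 9*114 = -14036071743343/7293836121124 + 1026 = 7469439788529881/7293836121124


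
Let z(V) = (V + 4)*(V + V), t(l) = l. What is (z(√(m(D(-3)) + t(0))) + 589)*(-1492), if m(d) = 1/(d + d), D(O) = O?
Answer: -2634872/3 - 5968*I*√6/3 ≈ -8.7829e+5 - 4872.9*I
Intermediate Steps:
m(d) = 1/(2*d)
z(V) = 2*V*(4 + V) (z(V) = (4 + V)*(2*V) = 2*V*(4 + V))
(z(√(m(D(-3)) + t(0))) + 589)*(-1492) = (2*√((½)/(-3) + 0)*(4 + √((½)/(-3) + 0)) + 589)*(-1492) = (2*√((½)*(-⅓) + 0)*(4 + √((½)*(-⅓) + 0)) + 589)*(-1492) = (2*√(-⅙ + 0)*(4 + √(-⅙ + 0)) + 589)*(-1492) = (2*√(-⅙)*(4 + √(-⅙)) + 589)*(-1492) = (2*(I*√6/6)*(4 + I*√6/6) + 589)*(-1492) = (I*√6*(4 + I*√6/6)/3 + 589)*(-1492) = (589 + I*√6*(4 + I*√6/6)/3)*(-1492) = -878788 - 1492*I*√6*(4 + I*√6/6)/3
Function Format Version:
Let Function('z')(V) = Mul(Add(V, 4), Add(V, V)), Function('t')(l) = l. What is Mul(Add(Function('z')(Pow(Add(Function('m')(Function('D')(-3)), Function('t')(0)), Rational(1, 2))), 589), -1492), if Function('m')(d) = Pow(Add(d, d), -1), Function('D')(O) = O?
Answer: Add(Rational(-2634872, 3), Mul(Rational(-5968, 3), I, Pow(6, Rational(1, 2)))) ≈ Add(-8.7829e+5, Mul(-4872.9, I))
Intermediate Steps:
Function('m')(d) = Mul(Rational(1, 2), Pow(d, -1)) (Function('m')(d) = Pow(Mul(2, d), -1) = Mul(Rational(1, 2), Pow(d, -1)))
Function('z')(V) = Mul(2, V, Add(4, V)) (Function('z')(V) = Mul(Add(4, V), Mul(2, V)) = Mul(2, V, Add(4, V)))
Mul(Add(Function('z')(Pow(Add(Function('m')(Function('D')(-3)), Function('t')(0)), Rational(1, 2))), 589), -1492) = Mul(Add(Mul(2, Pow(Add(Mul(Rational(1, 2), Pow(-3, -1)), 0), Rational(1, 2)), Add(4, Pow(Add(Mul(Rational(1, 2), Pow(-3, -1)), 0), Rational(1, 2)))), 589), -1492) = Mul(Add(Mul(2, Pow(Add(Mul(Rational(1, 2), Rational(-1, 3)), 0), Rational(1, 2)), Add(4, Pow(Add(Mul(Rational(1, 2), Rational(-1, 3)), 0), Rational(1, 2)))), 589), -1492) = Mul(Add(Mul(2, Pow(Add(Rational(-1, 6), 0), Rational(1, 2)), Add(4, Pow(Add(Rational(-1, 6), 0), Rational(1, 2)))), 589), -1492) = Mul(Add(Mul(2, Pow(Rational(-1, 6), Rational(1, 2)), Add(4, Pow(Rational(-1, 6), Rational(1, 2)))), 589), -1492) = Mul(Add(Mul(2, Mul(Rational(1, 6), I, Pow(6, Rational(1, 2))), Add(4, Mul(Rational(1, 6), I, Pow(6, Rational(1, 2))))), 589), -1492) = Mul(Add(Mul(Rational(1, 3), I, Pow(6, Rational(1, 2)), Add(4, Mul(Rational(1, 6), I, Pow(6, Rational(1, 2))))), 589), -1492) = Mul(Add(589, Mul(Rational(1, 3), I, Pow(6, Rational(1, 2)), Add(4, Mul(Rational(1, 6), I, Pow(6, Rational(1, 2)))))), -1492) = Add(-878788, Mul(Rational(-1492, 3), I, Pow(6, Rational(1, 2)), Add(4, Mul(Rational(1, 6), I, Pow(6, Rational(1, 2))))))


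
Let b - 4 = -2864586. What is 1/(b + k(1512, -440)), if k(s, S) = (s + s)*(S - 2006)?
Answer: -1/10261286 ≈ -9.7454e-8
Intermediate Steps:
k(s, S) = 2*s*(-2006 + S) (k(s, S) = (2*s)*(-2006 + S) = 2*s*(-2006 + S))
b = -2864582 (b = 4 - 2864586 = -2864582)
1/(b + k(1512, -440)) = 1/(-2864582 + 2*1512*(-2006 - 440)) = 1/(-2864582 + 2*1512*(-2446)) = 1/(-2864582 - 7396704) = 1/(-10261286) = -1/10261286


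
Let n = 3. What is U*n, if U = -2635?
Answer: -7905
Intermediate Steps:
U*n = -2635*3 = -7905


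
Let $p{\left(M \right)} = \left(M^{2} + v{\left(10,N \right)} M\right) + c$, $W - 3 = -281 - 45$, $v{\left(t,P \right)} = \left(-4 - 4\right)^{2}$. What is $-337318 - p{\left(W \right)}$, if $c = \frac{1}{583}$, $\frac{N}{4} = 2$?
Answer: $- \frac{245428426}{583} \approx -4.2098 \cdot 10^{5}$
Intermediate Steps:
$N = 8$ ($N = 4 \cdot 2 = 8$)
$v{\left(t,P \right)} = 64$ ($v{\left(t,P \right)} = \left(-8\right)^{2} = 64$)
$c = \frac{1}{583} \approx 0.0017153$
$W = -323$ ($W = 3 - 326 = -323$)
$p{\left(M \right)} = \frac{1}{583} + M^{2} + 64 M$ ($p{\left(M \right)} = \left(M^{2} + 64 M\right) + \frac{1}{583} = \frac{1}{583} + M^{2} + 64 M$)
$-337318 - p{\left(W \right)} = -337318 - \left(\frac{1}{583} + \left(-323\right)^{2} + 64 \left(-323\right)\right) = -337318 - \left(\frac{1}{583} + 104329 - 20672\right) = -337318 - \frac{48772032}{583} = - \frac{245428426}{583}$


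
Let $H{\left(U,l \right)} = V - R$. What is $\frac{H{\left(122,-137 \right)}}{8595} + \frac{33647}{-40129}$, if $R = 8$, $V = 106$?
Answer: $- \frac{285263323}{344908755} \approx -0.82707$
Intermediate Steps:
$H{\left(U,l \right)} = 98$ ($H{\left(U,l \right)} = 106 - 8 = 98$)
$\frac{H{\left(122,-137 \right)}}{8595} + \frac{33647}{-40129} = \frac{98}{8595} + \frac{33647}{-40129} = 98 \cdot \frac{1}{8595} + 33647 \left(- \frac{1}{40129}\right) = \frac{98}{8595} - \frac{33647}{40129} = - \frac{285263323}{344908755}$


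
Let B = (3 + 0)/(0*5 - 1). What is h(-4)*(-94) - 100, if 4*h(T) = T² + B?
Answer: -811/2 ≈ -405.50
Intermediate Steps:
B = -3 (B = 3/(0 - 1) = 3/(-1) = 3*(-1) = -3)
h(T) = -¾ + T²/4 (h(T) = (T² - 3)/4 = (-3 + T²)/4 = -¾ + T²/4)
h(-4)*(-94) - 100 = (-¾ + (¼)*(-4)²)*(-94) - 100 = (-¾ + (¼)*16)*(-94) - 100 = (-¾ + 4)*(-94) - 100 = (13/4)*(-94) - 100 = -611/2 - 100 = -811/2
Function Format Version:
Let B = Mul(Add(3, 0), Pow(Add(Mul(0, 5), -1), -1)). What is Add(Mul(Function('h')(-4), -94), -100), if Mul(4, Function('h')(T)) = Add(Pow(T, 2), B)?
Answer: Rational(-811, 2) ≈ -405.50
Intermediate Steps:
B = -3 (B = Mul(3, Pow(Add(0, -1), -1)) = Mul(3, Pow(-1, -1)) = Mul(3, -1) = -3)
Function('h')(T) = Add(Rational(-3, 4), Mul(Rational(1, 4), Pow(T, 2))) (Function('h')(T) = Mul(Rational(1, 4), Add(Pow(T, 2), -3)) = Mul(Rational(1, 4), Add(-3, Pow(T, 2))) = Add(Rational(-3, 4), Mul(Rational(1, 4), Pow(T, 2))))
Add(Mul(Function('h')(-4), -94), -100) = Add(Mul(Add(Rational(-3, 4), Mul(Rational(1, 4), Pow(-4, 2))), -94), -100) = Add(Mul(Add(Rational(-3, 4), Mul(Rational(1, 4), 16)), -94), -100) = Add(Mul(Add(Rational(-3, 4), 4), -94), -100) = Add(Mul(Rational(13, 4), -94), -100) = Add(Rational(-611, 2), -100) = Rational(-811, 2)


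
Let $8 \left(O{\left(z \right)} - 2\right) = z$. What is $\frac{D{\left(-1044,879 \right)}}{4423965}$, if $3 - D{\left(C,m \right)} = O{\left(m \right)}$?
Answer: $- \frac{67}{2722440} \approx -2.461 \cdot 10^{-5}$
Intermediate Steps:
$O{\left(z \right)} = 2 + \frac{z}{8}$
$D{\left(C,m \right)} = 1 - \frac{m}{8}$ ($D{\left(C,m \right)} = 3 - \left(2 + \frac{m}{8}\right) = 1 - \frac{m}{8}$)
$\frac{D{\left(-1044,879 \right)}}{4423965} = \frac{1 - \frac{879}{8}}{4423965} = \left(1 - \frac{879}{8}\right) \frac{1}{4423965} = \left(- \frac{871}{8}\right) \frac{1}{4423965} = - \frac{67}{2722440}$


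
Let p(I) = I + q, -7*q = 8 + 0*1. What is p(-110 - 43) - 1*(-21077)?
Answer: 146460/7 ≈ 20923.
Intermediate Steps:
q = -8/7 (q = -(8 + 0*1)/7 = -(8 + 0)/7 = -1/7*8 = -8/7 ≈ -1.1429)
p(I) = -8/7 + I (p(I) = I - 8/7 = -8/7 + I)
p(-110 - 43) - 1*(-21077) = (-8/7 + (-110 - 43)) - 1*(-21077) = (-8/7 - 153) + 21077 = -1079/7 + 21077 = 146460/7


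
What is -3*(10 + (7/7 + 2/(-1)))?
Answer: -27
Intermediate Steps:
-3*(10 + (7/7 + 2/(-1))) = -3*(10 + (7*(1/7) + 2*(-1))) = -3*(10 + (1 - 2)) = -3*(10 - 1) = -3*9 = -27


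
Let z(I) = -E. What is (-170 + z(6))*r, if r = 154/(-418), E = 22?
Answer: 1344/19 ≈ 70.737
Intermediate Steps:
r = -7/19 (r = 154*(-1/418) = -7/19 ≈ -0.36842)
z(I) = -22 (z(I) = -1*22 = -22)
(-170 + z(6))*r = (-170 - 22)*(-7/19) = -192*(-7/19) = 1344/19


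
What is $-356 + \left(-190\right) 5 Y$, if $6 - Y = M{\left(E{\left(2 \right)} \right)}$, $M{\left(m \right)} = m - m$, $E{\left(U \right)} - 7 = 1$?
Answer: $-6056$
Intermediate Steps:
$E{\left(U \right)} = 8$ ($E{\left(U \right)} = 7 + 1 = 8$)
$M{\left(m \right)} = 0$
$Y = 6$ ($Y = 6 - 0 = 6 + 0 = 6$)
$-356 + \left(-190\right) 5 Y = -356 + \left(-190\right) 5 \cdot 6 = -356 - 5700 = -6056$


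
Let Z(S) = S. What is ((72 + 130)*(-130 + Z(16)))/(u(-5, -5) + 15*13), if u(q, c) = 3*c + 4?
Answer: -5757/46 ≈ -125.15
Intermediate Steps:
u(q, c) = 4 + 3*c
((72 + 130)*(-130 + Z(16)))/(u(-5, -5) + 15*13) = ((72 + 130)*(-130 + 16))/((4 + 3*(-5)) + 15*13) = (202*(-114))/((4 - 15) + 195) = -23028/(-11 + 195) = -23028/184 = -23028*1/184 = -5757/46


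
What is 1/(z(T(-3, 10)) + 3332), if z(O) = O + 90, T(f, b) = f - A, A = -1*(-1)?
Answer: 1/3418 ≈ 0.00029257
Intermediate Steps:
A = 1
T(f, b) = -1 + f (T(f, b) = f - 1*1 = f - 1 = -1 + f)
z(O) = 90 + O
1/(z(T(-3, 10)) + 3332) = 1/((90 + (-1 - 3)) + 3332) = 1/((90 - 4) + 3332) = 1/(86 + 3332) = 1/3418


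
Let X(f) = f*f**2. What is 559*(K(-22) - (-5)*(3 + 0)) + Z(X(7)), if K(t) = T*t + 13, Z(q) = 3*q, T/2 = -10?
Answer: 262641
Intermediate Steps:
X(f) = f**3
T = -20 (T = 2*(-10) = -20)
K(t) = 13 - 20*t (K(t) = -20*t + 13 = 13 - 20*t)
559*(K(-22) - (-5)*(3 + 0)) + Z(X(7)) = 559*((13 - 20*(-22)) - (-5)*(3 + 0)) + 3*7**3 = 559*((13 + 440) - (-5)*3) + 3*343 = 559*(453 - 1*(-15)) + 1029 = 559*(453 + 15) + 1029 = 559*468 + 1029 = 261612 + 1029 = 262641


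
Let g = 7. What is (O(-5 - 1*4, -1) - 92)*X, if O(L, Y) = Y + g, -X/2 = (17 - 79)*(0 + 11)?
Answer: -117304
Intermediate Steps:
X = 1364 (X = -2*(17 - 79)*(0 + 11) = -(-124)*11 = -2*(-682) = 1364)
O(L, Y) = 7 + Y (O(L, Y) = Y + 7 = 7 + Y)
(O(-5 - 1*4, -1) - 92)*X = ((7 - 1) - 92)*1364 = (6 - 92)*1364 = -86*1364 = -117304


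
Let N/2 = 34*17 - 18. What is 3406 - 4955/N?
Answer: 761953/224 ≈ 3401.6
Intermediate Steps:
N = 1120 (N = 2*(34*17 - 18) = 2*(578 - 18) = 2*560 = 1120)
3406 - 4955/N = 3406 - 4955/1120 = 3406 - 4955*1/1120 = 3406 - 991/224 = 761953/224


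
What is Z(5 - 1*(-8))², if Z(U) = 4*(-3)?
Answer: 144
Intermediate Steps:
Z(U) = -12
Z(5 - 1*(-8))² = (-12)² = 144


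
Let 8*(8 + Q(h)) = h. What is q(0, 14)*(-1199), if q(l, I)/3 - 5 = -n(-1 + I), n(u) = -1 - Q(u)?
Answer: 10791/8 ≈ 1348.9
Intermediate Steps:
Q(h) = -8 + h/8
n(u) = 7 - u/8 (n(u) = -1 - (-8 + u/8) = -1 + (8 - u/8) = 7 - u/8)
q(l, I) = -51/8 + 3*I/8 (q(l, I) = 15 + 3*(-(7 - (-1 + I)/8)) = 15 + 3*(-(7 + (⅛ - I/8))) = 15 + 3*(-(57/8 - I/8)) = 15 + 3*(-57/8 + I/8) = 15 + (-171/8 + 3*I/8) = -51/8 + 3*I/8)
q(0, 14)*(-1199) = (-51/8 + (3/8)*14)*(-1199) = (-51/8 + 21/4)*(-1199) = -9/8*(-1199) = 10791/8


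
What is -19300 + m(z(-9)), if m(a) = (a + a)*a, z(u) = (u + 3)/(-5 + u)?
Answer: -945682/49 ≈ -19300.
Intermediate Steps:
z(u) = (3 + u)/(-5 + u)
m(a) = 2*a**2 (m(a) = (2*a)*a = 2*a**2)
-19300 + m(z(-9)) = -19300 + 2*((3 - 9)/(-5 - 9))**2 = -19300 + 2*(-6/(-14))**2 = -19300 + 2*(-1/14*(-6))**2 = -19300 + 2*(3/7)**2 = -19300 + 2*(9/49) = -19300 + 18/49 = -945682/49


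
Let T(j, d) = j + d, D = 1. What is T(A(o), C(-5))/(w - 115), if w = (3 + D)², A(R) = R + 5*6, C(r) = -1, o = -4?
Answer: -25/99 ≈ -0.25253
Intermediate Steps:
A(R) = 30 + R (A(R) = R + 30 = 30 + R)
T(j, d) = d + j
w = 16 (w = (3 + 1)² = 4² = 16)
T(A(o), C(-5))/(w - 115) = (-1 + (30 - 4))/(16 - 115) = (-1 + 26)/(-99) = -1/99*25 = -25/99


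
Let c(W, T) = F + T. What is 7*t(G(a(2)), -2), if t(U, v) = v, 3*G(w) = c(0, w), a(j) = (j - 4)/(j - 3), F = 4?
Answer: -14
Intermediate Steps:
a(j) = (-4 + j)/(-3 + j)
c(W, T) = 4 + T
G(w) = 4/3 + w/3 (G(w) = (4 + w)/3 = 4/3 + w/3)
7*t(G(a(2)), -2) = 7*(-2) = -14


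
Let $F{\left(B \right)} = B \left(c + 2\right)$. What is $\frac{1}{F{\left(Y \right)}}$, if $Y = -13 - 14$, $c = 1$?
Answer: $- \frac{1}{81} \approx -0.012346$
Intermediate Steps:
$Y = -27$
$F{\left(B \right)} = 3 B$ ($F{\left(B \right)} = B \left(1 + 2\right) = B 3 = 3 B$)
$\frac{1}{F{\left(Y \right)}} = \frac{1}{3 \left(-27\right)} = \frac{1}{-81} = - \frac{1}{81}$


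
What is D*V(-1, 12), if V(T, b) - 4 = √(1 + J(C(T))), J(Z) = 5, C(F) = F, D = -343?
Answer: -1372 - 343*√6 ≈ -2212.2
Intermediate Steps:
V(T, b) = 4 + √6 (V(T, b) = 4 + √(1 + 5) = 4 + √6)
D*V(-1, 12) = -343*(4 + √6) = -1372 - 343*√6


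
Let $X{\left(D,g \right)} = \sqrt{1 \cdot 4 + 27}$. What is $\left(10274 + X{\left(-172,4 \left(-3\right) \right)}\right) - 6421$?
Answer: $3853 + \sqrt{31} \approx 3858.6$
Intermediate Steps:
$X{\left(D,g \right)} = \sqrt{31}$ ($X{\left(D,g \right)} = \sqrt{4 + 27} = \sqrt{31}$)
$\left(10274 + X{\left(-172,4 \left(-3\right) \right)}\right) - 6421 = \left(10274 + \sqrt{31}\right) - 6421 = 3853 + \sqrt{31}$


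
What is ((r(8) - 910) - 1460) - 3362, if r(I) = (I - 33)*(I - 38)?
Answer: -4982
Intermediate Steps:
r(I) = (-38 + I)*(-33 + I) (r(I) = (-33 + I)*(-38 + I) = (-38 + I)*(-33 + I))
((r(8) - 910) - 1460) - 3362 = (((1254 + 8² - 71*8) - 910) - 1460) - 3362 = (((1254 + 64 - 568) - 910) - 1460) - 3362 = ((750 - 910) - 1460) - 3362 = (-160 - 1460) - 3362 = -1620 - 3362 = -4982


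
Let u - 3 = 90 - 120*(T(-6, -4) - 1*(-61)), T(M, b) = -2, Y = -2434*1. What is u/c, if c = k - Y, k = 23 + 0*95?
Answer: -2329/819 ≈ -2.8437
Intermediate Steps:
k = 23 (k = 23 + 0 = 23)
Y = -2434
c = 2457 (c = 23 - 1*(-2434) = 23 + 2434 = 2457)
u = -6987 (u = 3 + (90 - 120*(-2 - 1*(-61))) = 3 + (90 - 120*(-2 + 61)) = 3 + (90 - 120*59) = 3 + (90 - 7080) = 3 - 6990 = -6987)
u/c = -6987/2457 = -6987*1/2457 = -2329/819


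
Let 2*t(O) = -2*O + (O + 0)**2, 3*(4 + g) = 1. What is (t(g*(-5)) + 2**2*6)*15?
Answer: 15635/6 ≈ 2605.8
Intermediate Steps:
g = -11/3 (g = -4 + (1/3)*1 = -4 + 1/3 = -11/3 ≈ -3.6667)
t(O) = O**2/2 - O (t(O) = (-2*O + (O + 0)**2)/2 = (-2*O + O**2)/2 = (O**2 - 2*O)/2 = O**2/2 - O)
(t(g*(-5)) + 2**2*6)*15 = ((-11/3*(-5))*(-2 - 11/3*(-5))/2 + 2**2*6)*15 = ((1/2)*(55/3)*(-2 + 55/3) + 4*6)*15 = ((1/2)*(55/3)*(49/3) + 24)*15 = (2695/18 + 24)*15 = (3127/18)*15 = 15635/6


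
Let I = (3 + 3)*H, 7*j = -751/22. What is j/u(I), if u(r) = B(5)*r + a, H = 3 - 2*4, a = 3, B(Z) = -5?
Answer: -751/23562 ≈ -0.031873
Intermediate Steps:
H = -5 (H = 3 - 8 = -5)
j = -751/154 (j = (-751/22)/7 = (-751*1/22)/7 = (⅐)*(-751/22) = -751/154 ≈ -4.8766)
I = -30 (I = (3 + 3)*(-5) = 6*(-5) = -30)
u(r) = 3 - 5*r (u(r) = -5*r + 3 = 3 - 5*r)
j/u(I) = -751/(154*(3 - 5*(-30))) = -751/(154*(3 + 150)) = -751/154/153 = -751/154*1/153 = -751/23562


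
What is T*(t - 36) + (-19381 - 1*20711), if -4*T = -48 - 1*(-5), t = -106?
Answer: -83237/2 ≈ -41619.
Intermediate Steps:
T = 43/4 (T = -(-48 - 1*(-5))/4 = -(-48 + 5)/4 = -¼*(-43) = 43/4 ≈ 10.750)
T*(t - 36) + (-19381 - 1*20711) = 43*(-106 - 36)/4 + (-19381 - 1*20711) = (43/4)*(-142) + (-19381 - 20711) = -3053/2 - 40092 = -83237/2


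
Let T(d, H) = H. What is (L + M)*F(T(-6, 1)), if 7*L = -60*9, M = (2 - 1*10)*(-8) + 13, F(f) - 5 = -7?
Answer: 2/7 ≈ 0.28571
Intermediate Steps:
F(f) = -2 (F(f) = 5 - 7 = -2)
M = 77 (M = (2 - 10)*(-8) + 13 = -8*(-8) + 13 = 64 + 13 = 77)
L = -540/7 (L = (-60*9)/7 = (⅐)*(-540) = -540/7 ≈ -77.143)
(L + M)*F(T(-6, 1)) = (-540/7 + 77)*(-2) = -⅐*(-2) = 2/7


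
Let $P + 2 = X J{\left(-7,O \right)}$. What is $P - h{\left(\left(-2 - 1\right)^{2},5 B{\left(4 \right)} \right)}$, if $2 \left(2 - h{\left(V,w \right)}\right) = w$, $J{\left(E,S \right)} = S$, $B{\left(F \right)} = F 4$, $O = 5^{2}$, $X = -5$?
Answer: $-89$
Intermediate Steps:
$O = 25$
$B{\left(F \right)} = 4 F$
$h{\left(V,w \right)} = 2 - \frac{w}{2}$
$P = -127$ ($P = -2 - 125 = -127$)
$P - h{\left(\left(-2 - 1\right)^{2},5 B{\left(4 \right)} \right)} = -127 - \left(2 - \frac{5 \cdot 4 \cdot 4}{2}\right) = -127 - \left(2 - \frac{5 \cdot 16}{2}\right) = -127 - \left(2 - 40\right) = -127 - -38 = -127 + 38 = -89$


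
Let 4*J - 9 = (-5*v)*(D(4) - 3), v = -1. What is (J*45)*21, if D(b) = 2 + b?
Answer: 5670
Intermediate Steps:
J = 6 (J = 9/4 + ((-5*(-1))*((2 + 4) - 3))/4 = 9/4 + (5*(6 - 3))/4 = 9/4 + (5*3)/4 = 9/4 + (1/4)*15 = 9/4 + 15/4 = 6)
(J*45)*21 = (6*45)*21 = 270*21 = 5670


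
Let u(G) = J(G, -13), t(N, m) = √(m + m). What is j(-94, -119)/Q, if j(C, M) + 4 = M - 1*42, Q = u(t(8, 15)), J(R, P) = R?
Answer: -11*√30/2 ≈ -30.125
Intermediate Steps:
t(N, m) = √2*√m (t(N, m) = √(2*m) = √2*√m)
u(G) = G
Q = √30 (Q = √2*√15 = √30 ≈ 5.4772)
j(C, M) = -46 + M (j(C, M) = -4 + (M - 1*42) = -4 + (M - 42) = -4 + (-42 + M) = -46 + M)
j(-94, -119)/Q = (-46 - 119)/(√30) = -11*√30/2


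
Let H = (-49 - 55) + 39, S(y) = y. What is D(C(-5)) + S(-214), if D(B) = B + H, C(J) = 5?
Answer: -274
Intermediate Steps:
H = -65 (H = -104 + 39 = -65)
D(B) = -65 + B (D(B) = B - 65 = -65 + B)
D(C(-5)) + S(-214) = (-65 + 5) - 214 = -60 - 214 = -274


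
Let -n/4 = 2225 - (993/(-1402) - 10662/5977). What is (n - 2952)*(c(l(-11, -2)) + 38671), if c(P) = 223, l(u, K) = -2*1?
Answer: -1933039142175956/4189877 ≈ -4.6136e+8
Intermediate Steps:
l(u, K) = -2
n = -37331671870/4189877 (n = -4*(2225 - (993/(-1402) - 10662/5977)) = -4*(2225 - (993*(-1/1402) - 10662*1/5977)) = -4*(2225 - (-993/1402 - 10662/5977)) = -4*(2225 - 1*(-20883285/8379754)) = -4*(2225 + 20883285/8379754) = -4*18665835935/8379754 = -37331671870/4189877 ≈ -8910.0)
(n - 2952)*(c(l(-11, -2)) + 38671) = (-37331671870/4189877 - 2952)*(223 + 38671) = -49700188774/4189877*38894 = -1933039142175956/4189877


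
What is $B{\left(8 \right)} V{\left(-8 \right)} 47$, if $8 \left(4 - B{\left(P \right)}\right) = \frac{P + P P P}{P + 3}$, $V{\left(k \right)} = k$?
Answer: $\frac{7896}{11} \approx 717.82$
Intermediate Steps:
$B{\left(P \right)} = 4 - \frac{P + P^{3}}{8 \left(3 + P\right)}$ ($B{\left(P \right)} = 4 - \frac{\left(P + P P P\right) \frac{1}{P + 3}}{8} = 4 - \frac{\left(P + P^{2} P\right) \frac{1}{3 + P}}{8} = 4 - \frac{\left(P + P^{3}\right) \frac{1}{3 + P}}{8} = 4 - \frac{\frac{1}{3 + P} \left(P + P^{3}\right)}{8} = 4 - \frac{P + P^{3}}{8 \left(3 + P\right)}$)
$B{\left(8 \right)} V{\left(-8 \right)} 47 = \frac{96 - 8^{3} + 31 \cdot 8}{8 \left(3 + 8\right)} \left(-8\right) 47 = \frac{96 - 512 + 248}{8 \cdot 11} \left(-8\right) 47 = \frac{1}{8} \cdot \frac{1}{11} \left(96 - 512 + 248\right) \left(-8\right) 47 = \frac{1}{8} \cdot \frac{1}{11} \left(-168\right) \left(-8\right) 47 = \left(- \frac{21}{11}\right) \left(-8\right) 47 = \frac{168}{11} \cdot 47 = \frac{7896}{11}$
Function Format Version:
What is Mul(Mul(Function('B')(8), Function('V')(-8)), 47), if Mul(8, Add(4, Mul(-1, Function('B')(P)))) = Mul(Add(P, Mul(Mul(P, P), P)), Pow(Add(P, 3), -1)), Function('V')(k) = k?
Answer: Rational(7896, 11) ≈ 717.82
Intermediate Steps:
Function('B')(P) = Add(4, Mul(Rational(-1, 8), Pow(Add(3, P), -1), Add(P, Pow(P, 3)))) (Function('B')(P) = Add(4, Mul(Rational(-1, 8), Mul(Add(P, Mul(Mul(P, P), P)), Pow(Add(P, 3), -1)))) = Add(4, Mul(Rational(-1, 8), Mul(Add(P, Mul(Pow(P, 2), P)), Pow(Add(3, P), -1)))) = Add(4, Mul(Rational(-1, 8), Mul(Add(P, Pow(P, 3)), Pow(Add(3, P), -1)))) = Add(4, Mul(Rational(-1, 8), Mul(Pow(Add(3, P), -1), Add(P, Pow(P, 3))))) = Add(4, Mul(Rational(-1, 8), Pow(Add(3, P), -1), Add(P, Pow(P, 3)))))
Mul(Mul(Function('B')(8), Function('V')(-8)), 47) = Mul(Mul(Mul(Rational(1, 8), Pow(Add(3, 8), -1), Add(96, Mul(-1, Pow(8, 3)), Mul(31, 8))), -8), 47) = Mul(Mul(Mul(Rational(1, 8), Pow(11, -1), Add(96, Mul(-1, 512), 248)), -8), 47) = Mul(Mul(Mul(Rational(1, 8), Rational(1, 11), Add(96, -512, 248)), -8), 47) = Mul(Mul(Mul(Rational(1, 8), Rational(1, 11), -168), -8), 47) = Mul(Mul(Rational(-21, 11), -8), 47) = Mul(Rational(168, 11), 47) = Rational(7896, 11)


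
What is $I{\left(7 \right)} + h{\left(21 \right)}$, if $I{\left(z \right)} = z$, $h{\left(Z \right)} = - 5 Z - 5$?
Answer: $-103$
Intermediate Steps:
$h{\left(Z \right)} = -5 - 5 Z$
$I{\left(7 \right)} + h{\left(21 \right)} = 7 - 110 = -103$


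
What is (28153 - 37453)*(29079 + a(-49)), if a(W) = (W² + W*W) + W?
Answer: -314637600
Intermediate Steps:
a(W) = W + 2*W² (a(W) = (W² + W²) + W = 2*W² + W = W + 2*W²)
(28153 - 37453)*(29079 + a(-49)) = (28153 - 37453)*(29079 - 49*(1 + 2*(-49))) = -9300*(29079 - 49*(1 - 98)) = -9300*(29079 - 49*(-97)) = -9300*(29079 + 4753) = -9300*33832 = -314637600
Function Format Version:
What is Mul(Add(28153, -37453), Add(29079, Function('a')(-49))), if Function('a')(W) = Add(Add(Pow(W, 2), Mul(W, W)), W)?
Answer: -314637600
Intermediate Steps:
Function('a')(W) = Add(W, Mul(2, Pow(W, 2))) (Function('a')(W) = Add(Add(Pow(W, 2), Pow(W, 2)), W) = Add(Mul(2, Pow(W, 2)), W) = Add(W, Mul(2, Pow(W, 2))))
Mul(Add(28153, -37453), Add(29079, Function('a')(-49))) = Mul(Add(28153, -37453), Add(29079, Mul(-49, Add(1, Mul(2, -49))))) = Mul(-9300, Add(29079, Mul(-49, Add(1, -98)))) = Mul(-9300, Add(29079, Mul(-49, -97))) = Mul(-9300, Add(29079, 4753)) = Mul(-9300, 33832) = -314637600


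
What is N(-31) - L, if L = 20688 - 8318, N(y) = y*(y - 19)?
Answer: -10820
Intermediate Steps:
N(y) = y*(-19 + y)
L = 12370
N(-31) - L = -31*(-19 - 31) - 1*12370 = -31*(-50) - 12370 = 1550 - 12370 = -10820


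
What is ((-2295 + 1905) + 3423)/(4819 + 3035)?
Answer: 1011/2618 ≈ 0.38617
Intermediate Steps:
((-2295 + 1905) + 3423)/(4819 + 3035) = (-390 + 3423)/7854 = 3033*(1/7854) = 1011/2618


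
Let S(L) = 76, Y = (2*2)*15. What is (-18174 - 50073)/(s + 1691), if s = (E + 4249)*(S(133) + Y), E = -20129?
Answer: 68247/2157989 ≈ 0.031625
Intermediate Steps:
Y = 60 (Y = 4*15 = 60)
s = -2159680 (s = (-20129 + 4249)*(76 + 60) = -15880*136 = -2159680)
(-18174 - 50073)/(s + 1691) = (-18174 - 50073)/(-2159680 + 1691) = -68247/(-2157989) = -68247*(-1/2157989) = 68247/2157989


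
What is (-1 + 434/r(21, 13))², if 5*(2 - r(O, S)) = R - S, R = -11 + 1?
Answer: 4566769/1089 ≈ 4193.5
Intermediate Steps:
R = -10
r(O, S) = 4 + S/5 (r(O, S) = 2 - (-10 - S)/5 = 2 + (2 + S/5) = 4 + S/5)
(-1 + 434/r(21, 13))² = (-1 + 434/(4 + (⅕)*13))² = (-1 + 434/(4 + 13/5))² = (-1 + 434/(33/5))² = (-1 + 434*(5/33))² = (-1 + 2170/33)² = (2137/33)² = 4566769/1089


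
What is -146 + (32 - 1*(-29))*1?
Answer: -85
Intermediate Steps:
-146 + (32 - 1*(-29))*1 = -146 + (32 + 29)*1 = -146 + 61*1 = -146 + 61 = -85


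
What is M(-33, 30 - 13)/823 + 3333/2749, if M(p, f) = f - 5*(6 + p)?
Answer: 3160907/2262427 ≈ 1.3971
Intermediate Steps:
M(p, f) = -30 + f - 5*p (M(p, f) = f + (-30 - 5*p) = -30 + f - 5*p)
M(-33, 30 - 13)/823 + 3333/2749 = (-30 + (30 - 13) - 5*(-33))/823 + 3333/2749 = (-30 + 17 + 165)*(1/823) + 3333*(1/2749) = 152*(1/823) + 3333/2749 = 152/823 + 3333/2749 = 3160907/2262427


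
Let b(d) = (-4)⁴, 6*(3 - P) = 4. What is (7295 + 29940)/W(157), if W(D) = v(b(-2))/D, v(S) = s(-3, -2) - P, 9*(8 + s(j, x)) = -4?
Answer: -52613055/97 ≈ -5.4240e+5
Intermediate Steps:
P = 7/3 (P = 3 - ⅙*4 = 3 - ⅔ = 7/3 ≈ 2.3333)
s(j, x) = -76/9 (s(j, x) = -8 + (⅑)*(-4) = -8 - 4/9 = -76/9)
b(d) = 256
v(S) = -97/9 (v(S) = -76/9 - 1*7/3 = -76/9 - 7/3 = -97/9)
W(D) = -97/(9*D)
(7295 + 29940)/W(157) = (7295 + 29940)/((-97/9/157)) = 37235/((-97/9*1/157)) = 37235/(-97/1413) = 37235*(-1413/97) = -52613055/97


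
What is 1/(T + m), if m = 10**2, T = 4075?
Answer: 1/4175 ≈ 0.00023952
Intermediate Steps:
m = 100
1/(T + m) = 1/(4075 + 100) = 1/4175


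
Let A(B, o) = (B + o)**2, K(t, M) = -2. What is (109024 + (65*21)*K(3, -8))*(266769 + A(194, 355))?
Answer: 60393061980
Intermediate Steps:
(109024 + (65*21)*K(3, -8))*(266769 + A(194, 355)) = (109024 + (65*21)*(-2))*(266769 + (194 + 355)**2) = (109024 + 1365*(-2))*(266769 + 549**2) = (109024 - 2730)*(266769 + 301401) = 106294*568170 = 60393061980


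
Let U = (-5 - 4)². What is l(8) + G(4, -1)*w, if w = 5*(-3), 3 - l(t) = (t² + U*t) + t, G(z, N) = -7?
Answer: -612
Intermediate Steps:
U = 81 (U = (-9)² = 81)
l(t) = 3 - t² - 82*t (l(t) = 3 - ((t² + 81*t) + t) = 3 - (t² + 82*t) = 3 + (-t² - 82*t) = 3 - t² - 82*t)
w = -15
l(8) + G(4, -1)*w = (3 - 1*8² - 82*8) - 7*(-15) = (3 - 1*64 - 656) + 105 = (3 - 64 - 656) + 105 = -717 + 105 = -612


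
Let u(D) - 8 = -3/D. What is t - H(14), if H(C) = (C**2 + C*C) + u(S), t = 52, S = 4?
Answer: -1389/4 ≈ -347.25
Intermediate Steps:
u(D) = 8 - 3/D
H(C) = 29/4 + 2*C**2 (H(C) = (C**2 + C*C) + (8 - 3/4) = (C**2 + C**2) + (8 - 3*1/4) = 2*C**2 + (8 - 3/4) = 2*C**2 + 29/4 = 29/4 + 2*C**2)
t - H(14) = 52 - (29/4 + 2*14**2) = 52 - (29/4 + 2*196) = 52 - (29/4 + 392) = 52 - 1*1597/4 = 52 - 1597/4 = -1389/4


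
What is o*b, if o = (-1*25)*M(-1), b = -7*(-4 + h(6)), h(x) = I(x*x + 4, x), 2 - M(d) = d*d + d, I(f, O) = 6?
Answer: 700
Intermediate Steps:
M(d) = 2 - d - d² (M(d) = 2 - (d*d + d) = 2 - (d² + d) = 2 - (d + d²) = 2 + (-d - d²) = 2 - d - d²)
h(x) = 6
b = -14 (b = -7*(-4 + 6) = -7*2 = -14)
o = -50 (o = (-1*25)*(2 - 1*(-1) - 1*(-1)²) = -25*(2 + 1 - 1*1) = -25*(2 + 1 - 1) = -25*2 = -50)
o*b = -50*(-14) = 700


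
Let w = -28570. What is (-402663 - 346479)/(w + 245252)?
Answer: -374571/108341 ≈ -3.4573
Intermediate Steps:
(-402663 - 346479)/(w + 245252) = (-402663 - 346479)/(-28570 + 245252) = -749142/216682 = -749142*1/216682 = -374571/108341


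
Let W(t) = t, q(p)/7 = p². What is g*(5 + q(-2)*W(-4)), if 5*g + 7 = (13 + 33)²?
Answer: -225663/5 ≈ -45133.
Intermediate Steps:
q(p) = 7*p²
g = 2109/5 (g = -7/5 + (13 + 33)²/5 = -7/5 + (⅕)*46² = -7/5 + (⅕)*2116 = -7/5 + 2116/5 = 2109/5 ≈ 421.80)
g*(5 + q(-2)*W(-4)) = 2109*(5 + (7*(-2)²)*(-4))/5 = 2109*(5 + (7*4)*(-4))/5 = 2109*(5 + 28*(-4))/5 = 2109*(5 - 112)/5 = (2109/5)*(-107) = -225663/5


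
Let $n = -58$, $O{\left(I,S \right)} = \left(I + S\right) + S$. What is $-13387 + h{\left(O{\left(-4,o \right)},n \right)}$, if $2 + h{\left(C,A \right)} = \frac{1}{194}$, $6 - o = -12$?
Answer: $- \frac{2597465}{194} \approx -13389.0$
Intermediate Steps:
$o = 18$ ($o = 6 - -12 = 6 + 12 = 18$)
$O{\left(I,S \right)} = I + 2 S$
$h{\left(C,A \right)} = - \frac{387}{194}$ ($h{\left(C,A \right)} = -2 + \frac{1}{194} = - \frac{387}{194}$)
$-13387 + h{\left(O{\left(-4,o \right)},n \right)} = -13387 - \frac{387}{194} = - \frac{2597465}{194}$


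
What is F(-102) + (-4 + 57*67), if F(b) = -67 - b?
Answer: 3850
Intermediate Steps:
F(-102) + (-4 + 57*67) = (-67 - 1*(-102)) + (-4 + 57*67) = (-67 + 102) + (-4 + 3819) = 35 + 3815 = 3850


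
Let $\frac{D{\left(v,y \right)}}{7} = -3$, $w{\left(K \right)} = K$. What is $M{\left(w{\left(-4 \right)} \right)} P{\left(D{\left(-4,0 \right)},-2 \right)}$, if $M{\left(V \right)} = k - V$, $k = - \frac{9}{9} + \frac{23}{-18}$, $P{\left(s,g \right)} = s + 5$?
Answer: $- \frac{248}{9} \approx -27.556$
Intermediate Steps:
$D{\left(v,y \right)} = -21$ ($D{\left(v,y \right)} = 7 \left(-3\right) = -21$)
$P{\left(s,g \right)} = 5 + s$
$k = - \frac{41}{18}$ ($k = \left(-9\right) \frac{1}{9} + 23 \left(- \frac{1}{18}\right) = -1 - \frac{23}{18} = - \frac{41}{18} \approx -2.2778$)
$M{\left(V \right)} = - \frac{41}{18} - V$
$M{\left(w{\left(-4 \right)} \right)} P{\left(D{\left(-4,0 \right)},-2 \right)} = \left(- \frac{41}{18} - -4\right) \left(5 - 21\right) = \left(- \frac{41}{18} + 4\right) \left(-16\right) = \frac{31}{18} \left(-16\right) = - \frac{248}{9}$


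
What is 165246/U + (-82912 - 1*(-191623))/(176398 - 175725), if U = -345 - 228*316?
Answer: 2586234955/16240163 ≈ 159.25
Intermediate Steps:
U = -72393 (U = -345 - 72048 = -72393)
165246/U + (-82912 - 1*(-191623))/(176398 - 175725) = 165246/(-72393) + (-82912 - 1*(-191623))/(176398 - 175725) = 165246*(-1/72393) + (-82912 + 191623)/673 = -55082/24131 + 108711*(1/673) = -55082/24131 + 108711/673 = 2586234955/16240163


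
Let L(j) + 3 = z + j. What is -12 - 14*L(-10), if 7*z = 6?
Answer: 158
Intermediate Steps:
z = 6/7 (z = (⅐)*6 = 6/7 ≈ 0.85714)
L(j) = -15/7 + j (L(j) = -3 + (6/7 + j) = -15/7 + j)
-12 - 14*L(-10) = -12 - 14*(-15/7 - 10) = -12 - 14*(-85/7) = -12 + 170 = 158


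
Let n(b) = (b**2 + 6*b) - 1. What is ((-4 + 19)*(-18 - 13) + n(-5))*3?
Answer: -1413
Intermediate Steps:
n(b) = -1 + b**2 + 6*b
((-4 + 19)*(-18 - 13) + n(-5))*3 = ((-4 + 19)*(-18 - 13) + (-1 + (-5)**2 + 6*(-5)))*3 = (15*(-31) + (-1 + 25 - 30))*3 = (-465 - 6)*3 = -471*3 = -1413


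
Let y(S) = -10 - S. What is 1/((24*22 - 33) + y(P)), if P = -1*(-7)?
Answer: 1/478 ≈ 0.0020920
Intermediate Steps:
P = 7
1/((24*22 - 33) + y(P)) = 1/((24*22 - 33) + (-10 - 1*7)) = 1/((528 - 33) + (-10 - 7)) = 1/(495 - 17) = 1/478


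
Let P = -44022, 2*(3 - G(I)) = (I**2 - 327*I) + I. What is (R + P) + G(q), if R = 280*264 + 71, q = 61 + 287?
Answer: 26144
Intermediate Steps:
q = 348
G(I) = 3 + 163*I - I**2/2 (G(I) = 3 - ((I**2 - 327*I) + I)/2 = 3 - (I**2 - 326*I)/2 = 3 + (163*I - I**2/2) = 3 + 163*I - I**2/2)
R = 73991 (R = 73920 + 71 = 73991)
(R + P) + G(q) = (73991 - 44022) + (3 + 163*348 - 1/2*348**2) = 29969 + (3 + 56724 - 1/2*121104) = 29969 + (3 + 56724 - 60552) = 29969 - 3825 = 26144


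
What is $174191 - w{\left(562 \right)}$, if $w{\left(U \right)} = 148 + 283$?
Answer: $173760$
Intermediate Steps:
$w{\left(U \right)} = 431$
$174191 - w{\left(562 \right)} = 174191 - 431 = 173760$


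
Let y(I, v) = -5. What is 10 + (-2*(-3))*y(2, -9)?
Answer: -20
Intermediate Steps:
10 + (-2*(-3))*y(2, -9) = 10 - 2*(-3)*(-5) = 10 + 6*(-5) = 10 - 30 = -20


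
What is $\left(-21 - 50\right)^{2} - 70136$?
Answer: $-65095$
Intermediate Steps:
$\left(-21 - 50\right)^{2} - 70136 = \left(-71\right)^{2} - 70136 = 5041 - 70136 = -65095$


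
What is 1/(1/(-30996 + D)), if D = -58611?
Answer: -89607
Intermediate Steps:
1/(1/(-30996 + D)) = 1/(1/(-30996 - 58611)) = 1/(1/(-89607)) = 1/(-1/89607) = -89607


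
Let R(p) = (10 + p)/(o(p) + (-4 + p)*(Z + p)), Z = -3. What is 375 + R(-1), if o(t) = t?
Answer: 7134/19 ≈ 375.47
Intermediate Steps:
R(p) = (10 + p)/(p + (-4 + p)*(-3 + p))
375 + R(-1) = 375 + (10 - 1)/(12 + (-1)² - 6*(-1)) = 375 + 9/(12 + 1 + 6) = 375 + 9/19 = 7134/19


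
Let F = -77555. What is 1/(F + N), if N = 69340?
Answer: -1/8215 ≈ -0.00012173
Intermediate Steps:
1/(F + N) = 1/(-77555 + 69340) = 1/(-8215) = -1/8215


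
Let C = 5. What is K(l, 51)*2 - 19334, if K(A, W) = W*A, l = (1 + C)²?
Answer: -15662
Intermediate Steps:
l = 36 (l = (1 + 5)² = 6² = 36)
K(A, W) = A*W
K(l, 51)*2 - 19334 = (36*51)*2 - 19334 = 1836*2 - 19334 = 3672 - 19334 = -15662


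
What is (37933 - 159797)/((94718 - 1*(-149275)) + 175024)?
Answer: -121864/419017 ≈ -0.29083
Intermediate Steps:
(37933 - 159797)/((94718 - 1*(-149275)) + 175024) = -121864/((94718 + 149275) + 175024) = -121864/(243993 + 175024) = -121864/419017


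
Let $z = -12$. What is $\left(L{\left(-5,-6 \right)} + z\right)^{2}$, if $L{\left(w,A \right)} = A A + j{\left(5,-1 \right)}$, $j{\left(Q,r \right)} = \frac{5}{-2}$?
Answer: $\frac{1849}{4} \approx 462.25$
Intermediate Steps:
$j{\left(Q,r \right)} = - \frac{5}{2}$ ($j{\left(Q,r \right)} = 5 \left(- \frac{1}{2}\right) = - \frac{5}{2}$)
$L{\left(w,A \right)} = - \frac{5}{2} + A^{2}$ ($L{\left(w,A \right)} = A A - \frac{5}{2} = A^{2} - \frac{5}{2} = - \frac{5}{2} + A^{2}$)
$\left(L{\left(-5,-6 \right)} + z\right)^{2} = \left(\left(- \frac{5}{2} + \left(-6\right)^{2}\right) - 12\right)^{2} = \left(\left(- \frac{5}{2} + 36\right) - 12\right)^{2} = \left(\frac{67}{2} - 12\right)^{2} = \left(\frac{43}{2}\right)^{2} = \frac{1849}{4}$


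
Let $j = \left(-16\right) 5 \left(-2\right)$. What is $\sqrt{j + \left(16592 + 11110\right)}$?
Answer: $\sqrt{27862} \approx 166.92$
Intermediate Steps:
$j = 160$ ($j = \left(-80\right) \left(-2\right) = 160$)
$\sqrt{j + \left(16592 + 11110\right)} = \sqrt{160 + \left(16592 + 11110\right)} = \sqrt{160 + 27702} = \sqrt{27862}$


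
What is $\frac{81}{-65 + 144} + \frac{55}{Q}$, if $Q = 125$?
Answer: $\frac{2894}{1975} \approx 1.4653$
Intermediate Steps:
$\frac{81}{-65 + 144} + \frac{55}{Q} = \frac{81}{-65 + 144} + \frac{55}{125} = \frac{81}{79} + 55 \cdot \frac{1}{125} = 81 \cdot \frac{1}{79} + \frac{11}{25} = \frac{81}{79} + \frac{11}{25} = \frac{2894}{1975}$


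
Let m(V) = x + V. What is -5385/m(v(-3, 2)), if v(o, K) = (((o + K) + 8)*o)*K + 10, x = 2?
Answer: 359/2 ≈ 179.50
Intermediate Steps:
v(o, K) = 10 + K*o*(8 + K + o) (v(o, K) = (((K + o) + 8)*o)*K + 10 = ((8 + K + o)*o)*K + 10 = (o*(8 + K + o))*K + 10 = K*o*(8 + K + o) + 10 = 10 + K*o*(8 + K + o))
m(V) = 2 + V
-5385/m(v(-3, 2)) = -5385/(2 + (10 + 2*(-3)² - 3*2² + 8*2*(-3))) = -5385/(2 + (10 + 2*9 - 3*4 - 48)) = -5385/(2 + (10 + 18 - 12 - 48)) = -5385/(2 - 32) = -5385/(-30) = -5385*(-1/30) = 359/2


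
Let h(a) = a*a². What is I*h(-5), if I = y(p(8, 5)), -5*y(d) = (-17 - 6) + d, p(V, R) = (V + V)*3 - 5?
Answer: 500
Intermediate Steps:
h(a) = a³
p(V, R) = -5 + 6*V (p(V, R) = (2*V)*3 - 5 = 6*V - 5 = -5 + 6*V)
y(d) = 23/5 - d/5 (y(d) = -((-17 - 6) + d)/5 = -(-23 + d)/5 = 23/5 - d/5)
I = -4 (I = 23/5 - (-5 + 6*8)/5 = 23/5 - (-5 + 48)/5 = 23/5 - ⅕*43 = 23/5 - 43/5 = -4)
I*h(-5) = -4*(-5)³ = -4*(-125) = 500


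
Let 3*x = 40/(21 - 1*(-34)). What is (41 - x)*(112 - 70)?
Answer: 18830/11 ≈ 1711.8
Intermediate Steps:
x = 8/33 (x = (40/(21 - 1*(-34)))/3 = (40/(21 + 34))/3 = (40/55)/3 = (40*(1/55))/3 = (⅓)*(8/11) = 8/33 ≈ 0.24242)
(41 - x)*(112 - 70) = (41 - 1*8/33)*(112 - 70) = (41 - 8/33)*42 = (1345/33)*42 = 18830/11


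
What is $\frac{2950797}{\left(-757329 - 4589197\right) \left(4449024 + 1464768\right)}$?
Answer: $- \frac{983599}{10539414228864} \approx -9.3326 \cdot 10^{-8}$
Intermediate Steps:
$\frac{2950797}{\left(-757329 - 4589197\right) \left(4449024 + 1464768\right)} = \frac{2950797}{\left(-5346526\right) 5913792} = \frac{2950797}{-31618242686592} = 2950797 \left(- \frac{1}{31618242686592}\right) = - \frac{983599}{10539414228864}$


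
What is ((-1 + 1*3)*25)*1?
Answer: 50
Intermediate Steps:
((-1 + 1*3)*25)*1 = ((-1 + 3)*25)*1 = (2*25)*1 = 50*1 = 50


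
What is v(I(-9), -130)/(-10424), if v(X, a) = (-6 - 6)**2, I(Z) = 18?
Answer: -18/1303 ≈ -0.013814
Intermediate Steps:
v(X, a) = 144 (v(X, a) = (-12)**2 = 144)
v(I(-9), -130)/(-10424) = 144/(-10424) = 144*(-1/10424) = -18/1303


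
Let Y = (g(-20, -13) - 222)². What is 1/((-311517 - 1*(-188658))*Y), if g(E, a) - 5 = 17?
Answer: -1/4914360000 ≈ -2.0349e-10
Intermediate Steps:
g(E, a) = 22 (g(E, a) = 5 + 17 = 22)
Y = 40000 (Y = (22 - 222)² = (-200)² = 40000)
1/((-311517 - 1*(-188658))*Y) = 1/(-311517 - 1*(-188658)*40000) = (1/40000)/(-311517 + 188658) = (1/40000)/(-122859) = -1/122859*1/40000 = -1/4914360000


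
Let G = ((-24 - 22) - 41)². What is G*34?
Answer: 257346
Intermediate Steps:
G = 7569 (G = (-46 - 41)² = (-87)² = 7569)
G*34 = 7569*34 = 257346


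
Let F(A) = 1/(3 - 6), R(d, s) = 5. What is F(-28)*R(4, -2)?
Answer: -5/3 ≈ -1.6667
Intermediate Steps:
F(A) = -⅓ (F(A) = 1/(-3) = -⅓)
F(-28)*R(4, -2) = -⅓*5 = -5/3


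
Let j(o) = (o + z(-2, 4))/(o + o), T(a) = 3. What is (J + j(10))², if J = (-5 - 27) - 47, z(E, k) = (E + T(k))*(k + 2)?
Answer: 152881/25 ≈ 6115.2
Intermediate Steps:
z(E, k) = (2 + k)*(3 + E) (z(E, k) = (E + 3)*(k + 2) = (3 + E)*(2 + k) = (2 + k)*(3 + E))
j(o) = (6 + o)/(2*o) (j(o) = (o + (6 + 2*(-2) + 3*4 - 2*4))/(o + o) = (o + (6 - 4 + 12 - 8))/((2*o)) = (o + 6)*(1/(2*o)) = (6 + o)*(1/(2*o)) = (6 + o)/(2*o))
J = -79 (J = -32 - 47 = -79)
(J + j(10))² = (-79 + (½)*(6 + 10)/10)² = (-79 + (½)*(⅒)*16)² = (-79 + ⅘)² = (-391/5)² = 152881/25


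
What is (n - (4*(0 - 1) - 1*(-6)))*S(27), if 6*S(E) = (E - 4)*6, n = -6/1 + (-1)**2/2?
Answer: -345/2 ≈ -172.50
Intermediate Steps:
n = -11/2 (n = -6*1 + 1*(1/2) = -6 + 1/2 = -11/2 ≈ -5.5000)
S(E) = -4 + E (S(E) = ((E - 4)*6)/6 = ((-4 + E)*6)/6 = (-24 + 6*E)/6 = -4 + E)
(n - (4*(0 - 1) - 1*(-6)))*S(27) = (-11/2 - (4*(0 - 1) - 1*(-6)))*(-4 + 27) = (-11/2 - (4*(-1) + 6))*23 = (-11/2 - (-4 + 6))*23 = (-11/2 - 1*2)*23 = (-11/2 - 2)*23 = -15/2*23 = -345/2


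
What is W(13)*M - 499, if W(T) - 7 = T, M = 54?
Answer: 581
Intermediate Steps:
W(T) = 7 + T
W(13)*M - 499 = (7 + 13)*54 - 499 = 20*54 - 499 = 1080 - 499 = 581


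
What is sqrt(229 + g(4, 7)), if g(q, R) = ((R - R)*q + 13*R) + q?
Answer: 18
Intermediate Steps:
g(q, R) = q + 13*R (g(q, R) = (0*q + 13*R) + q = (0 + 13*R) + q = 13*R + q = q + 13*R)
sqrt(229 + g(4, 7)) = sqrt(229 + (4 + 13*7)) = sqrt(229 + (4 + 91)) = sqrt(229 + 95) = sqrt(324) = 18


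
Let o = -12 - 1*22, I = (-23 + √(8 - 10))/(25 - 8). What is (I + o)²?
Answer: (601 - I*√2)²/289 ≈ 1249.8 - 5.882*I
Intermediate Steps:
I = -23/17 + I*√2/17 (I = (-23 + √(-2))/17 = (-23 + I*√2)*(1/17) = -23/17 + I*√2/17 ≈ -1.3529 + 0.083189*I)
o = -34 (o = -12 - 22 = -34)
(I + o)² = ((-23/17 + I*√2/17) - 34)² = (-601/17 + I*√2/17)²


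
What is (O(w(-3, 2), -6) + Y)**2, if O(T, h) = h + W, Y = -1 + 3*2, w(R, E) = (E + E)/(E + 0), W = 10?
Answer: 81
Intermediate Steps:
w(R, E) = 2 (w(R, E) = (2*E)/E = 2)
Y = 5 (Y = -1 + 6 = 5)
O(T, h) = 10 + h (O(T, h) = h + 10 = 10 + h)
(O(w(-3, 2), -6) + Y)**2 = ((10 - 6) + 5)**2 = (4 + 5)**2 = 9**2 = 81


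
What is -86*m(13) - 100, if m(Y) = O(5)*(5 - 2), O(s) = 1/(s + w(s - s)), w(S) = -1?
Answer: -329/2 ≈ -164.50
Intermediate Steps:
O(s) = 1/(-1 + s) (O(s) = 1/(s - 1) = 1/(-1 + s))
m(Y) = 3/4 (m(Y) = (5 - 2)/(-1 + 5) = 3/4)
-86*m(13) - 100 = -86*3/4 - 100 = -129/2 - 100 = -329/2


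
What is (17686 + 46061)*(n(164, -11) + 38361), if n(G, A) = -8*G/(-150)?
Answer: 61148906019/25 ≈ 2.4460e+9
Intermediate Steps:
n(G, A) = 4*G/75 (n(G, A) = -8*G*(-1/150) = 4*G/75)
(17686 + 46061)*(n(164, -11) + 38361) = (17686 + 46061)*((4/75)*164 + 38361) = 63747*(656/75 + 38361) = 63747*(2877731/75) = 61148906019/25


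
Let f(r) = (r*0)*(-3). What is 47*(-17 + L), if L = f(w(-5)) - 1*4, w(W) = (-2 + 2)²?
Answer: -987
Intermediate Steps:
w(W) = 0 (w(W) = 0² = 0)
f(r) = 0 (f(r) = 0*(-3) = 0)
L = -4 (L = 0 - 1*4 = 0 - 4 = -4)
47*(-17 + L) = 47*(-17 - 4) = 47*(-21) = -987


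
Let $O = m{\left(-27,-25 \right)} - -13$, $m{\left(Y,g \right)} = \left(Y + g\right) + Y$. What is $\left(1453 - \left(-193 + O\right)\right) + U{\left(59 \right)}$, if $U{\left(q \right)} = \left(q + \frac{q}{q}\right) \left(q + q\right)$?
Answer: $8792$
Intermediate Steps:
$m{\left(Y,g \right)} = g + 2 Y$
$O = -66$ ($O = \left(-25 + 2 \left(-27\right)\right) - -13 = \left(-25 - 54\right) + 13 = -79 + 13 = -66$)
$U{\left(q \right)} = 2 q \left(1 + q\right)$ ($U{\left(q \right)} = \left(q + 1\right) 2 q = \left(1 + q\right) 2 q = 2 q \left(1 + q\right)$)
$\left(1453 - \left(-193 + O\right)\right) + U{\left(59 \right)} = \left(1453 + \left(193 - -66\right)\right) + 2 \cdot 59 \left(1 + 59\right) = \left(1453 + \left(193 + 66\right)\right) + 2 \cdot 59 \cdot 60 = \left(1453 + 259\right) + 7080 = 1712 + 7080 = 8792$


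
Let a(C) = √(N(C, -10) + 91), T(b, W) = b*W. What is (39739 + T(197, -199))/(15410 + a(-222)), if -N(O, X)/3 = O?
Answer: 8259760/237467343 - 536*√757/237467343 ≈ 0.034721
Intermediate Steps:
T(b, W) = W*b
N(O, X) = -3*O
a(C) = √(91 - 3*C) (a(C) = √(-3*C + 91) = √(91 - 3*C))
(39739 + T(197, -199))/(15410 + a(-222)) = (39739 - 199*197)/(15410 + √(91 - 3*(-222))) = (39739 - 39203)/(15410 + √(91 + 666)) = 536/(15410 + √757)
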